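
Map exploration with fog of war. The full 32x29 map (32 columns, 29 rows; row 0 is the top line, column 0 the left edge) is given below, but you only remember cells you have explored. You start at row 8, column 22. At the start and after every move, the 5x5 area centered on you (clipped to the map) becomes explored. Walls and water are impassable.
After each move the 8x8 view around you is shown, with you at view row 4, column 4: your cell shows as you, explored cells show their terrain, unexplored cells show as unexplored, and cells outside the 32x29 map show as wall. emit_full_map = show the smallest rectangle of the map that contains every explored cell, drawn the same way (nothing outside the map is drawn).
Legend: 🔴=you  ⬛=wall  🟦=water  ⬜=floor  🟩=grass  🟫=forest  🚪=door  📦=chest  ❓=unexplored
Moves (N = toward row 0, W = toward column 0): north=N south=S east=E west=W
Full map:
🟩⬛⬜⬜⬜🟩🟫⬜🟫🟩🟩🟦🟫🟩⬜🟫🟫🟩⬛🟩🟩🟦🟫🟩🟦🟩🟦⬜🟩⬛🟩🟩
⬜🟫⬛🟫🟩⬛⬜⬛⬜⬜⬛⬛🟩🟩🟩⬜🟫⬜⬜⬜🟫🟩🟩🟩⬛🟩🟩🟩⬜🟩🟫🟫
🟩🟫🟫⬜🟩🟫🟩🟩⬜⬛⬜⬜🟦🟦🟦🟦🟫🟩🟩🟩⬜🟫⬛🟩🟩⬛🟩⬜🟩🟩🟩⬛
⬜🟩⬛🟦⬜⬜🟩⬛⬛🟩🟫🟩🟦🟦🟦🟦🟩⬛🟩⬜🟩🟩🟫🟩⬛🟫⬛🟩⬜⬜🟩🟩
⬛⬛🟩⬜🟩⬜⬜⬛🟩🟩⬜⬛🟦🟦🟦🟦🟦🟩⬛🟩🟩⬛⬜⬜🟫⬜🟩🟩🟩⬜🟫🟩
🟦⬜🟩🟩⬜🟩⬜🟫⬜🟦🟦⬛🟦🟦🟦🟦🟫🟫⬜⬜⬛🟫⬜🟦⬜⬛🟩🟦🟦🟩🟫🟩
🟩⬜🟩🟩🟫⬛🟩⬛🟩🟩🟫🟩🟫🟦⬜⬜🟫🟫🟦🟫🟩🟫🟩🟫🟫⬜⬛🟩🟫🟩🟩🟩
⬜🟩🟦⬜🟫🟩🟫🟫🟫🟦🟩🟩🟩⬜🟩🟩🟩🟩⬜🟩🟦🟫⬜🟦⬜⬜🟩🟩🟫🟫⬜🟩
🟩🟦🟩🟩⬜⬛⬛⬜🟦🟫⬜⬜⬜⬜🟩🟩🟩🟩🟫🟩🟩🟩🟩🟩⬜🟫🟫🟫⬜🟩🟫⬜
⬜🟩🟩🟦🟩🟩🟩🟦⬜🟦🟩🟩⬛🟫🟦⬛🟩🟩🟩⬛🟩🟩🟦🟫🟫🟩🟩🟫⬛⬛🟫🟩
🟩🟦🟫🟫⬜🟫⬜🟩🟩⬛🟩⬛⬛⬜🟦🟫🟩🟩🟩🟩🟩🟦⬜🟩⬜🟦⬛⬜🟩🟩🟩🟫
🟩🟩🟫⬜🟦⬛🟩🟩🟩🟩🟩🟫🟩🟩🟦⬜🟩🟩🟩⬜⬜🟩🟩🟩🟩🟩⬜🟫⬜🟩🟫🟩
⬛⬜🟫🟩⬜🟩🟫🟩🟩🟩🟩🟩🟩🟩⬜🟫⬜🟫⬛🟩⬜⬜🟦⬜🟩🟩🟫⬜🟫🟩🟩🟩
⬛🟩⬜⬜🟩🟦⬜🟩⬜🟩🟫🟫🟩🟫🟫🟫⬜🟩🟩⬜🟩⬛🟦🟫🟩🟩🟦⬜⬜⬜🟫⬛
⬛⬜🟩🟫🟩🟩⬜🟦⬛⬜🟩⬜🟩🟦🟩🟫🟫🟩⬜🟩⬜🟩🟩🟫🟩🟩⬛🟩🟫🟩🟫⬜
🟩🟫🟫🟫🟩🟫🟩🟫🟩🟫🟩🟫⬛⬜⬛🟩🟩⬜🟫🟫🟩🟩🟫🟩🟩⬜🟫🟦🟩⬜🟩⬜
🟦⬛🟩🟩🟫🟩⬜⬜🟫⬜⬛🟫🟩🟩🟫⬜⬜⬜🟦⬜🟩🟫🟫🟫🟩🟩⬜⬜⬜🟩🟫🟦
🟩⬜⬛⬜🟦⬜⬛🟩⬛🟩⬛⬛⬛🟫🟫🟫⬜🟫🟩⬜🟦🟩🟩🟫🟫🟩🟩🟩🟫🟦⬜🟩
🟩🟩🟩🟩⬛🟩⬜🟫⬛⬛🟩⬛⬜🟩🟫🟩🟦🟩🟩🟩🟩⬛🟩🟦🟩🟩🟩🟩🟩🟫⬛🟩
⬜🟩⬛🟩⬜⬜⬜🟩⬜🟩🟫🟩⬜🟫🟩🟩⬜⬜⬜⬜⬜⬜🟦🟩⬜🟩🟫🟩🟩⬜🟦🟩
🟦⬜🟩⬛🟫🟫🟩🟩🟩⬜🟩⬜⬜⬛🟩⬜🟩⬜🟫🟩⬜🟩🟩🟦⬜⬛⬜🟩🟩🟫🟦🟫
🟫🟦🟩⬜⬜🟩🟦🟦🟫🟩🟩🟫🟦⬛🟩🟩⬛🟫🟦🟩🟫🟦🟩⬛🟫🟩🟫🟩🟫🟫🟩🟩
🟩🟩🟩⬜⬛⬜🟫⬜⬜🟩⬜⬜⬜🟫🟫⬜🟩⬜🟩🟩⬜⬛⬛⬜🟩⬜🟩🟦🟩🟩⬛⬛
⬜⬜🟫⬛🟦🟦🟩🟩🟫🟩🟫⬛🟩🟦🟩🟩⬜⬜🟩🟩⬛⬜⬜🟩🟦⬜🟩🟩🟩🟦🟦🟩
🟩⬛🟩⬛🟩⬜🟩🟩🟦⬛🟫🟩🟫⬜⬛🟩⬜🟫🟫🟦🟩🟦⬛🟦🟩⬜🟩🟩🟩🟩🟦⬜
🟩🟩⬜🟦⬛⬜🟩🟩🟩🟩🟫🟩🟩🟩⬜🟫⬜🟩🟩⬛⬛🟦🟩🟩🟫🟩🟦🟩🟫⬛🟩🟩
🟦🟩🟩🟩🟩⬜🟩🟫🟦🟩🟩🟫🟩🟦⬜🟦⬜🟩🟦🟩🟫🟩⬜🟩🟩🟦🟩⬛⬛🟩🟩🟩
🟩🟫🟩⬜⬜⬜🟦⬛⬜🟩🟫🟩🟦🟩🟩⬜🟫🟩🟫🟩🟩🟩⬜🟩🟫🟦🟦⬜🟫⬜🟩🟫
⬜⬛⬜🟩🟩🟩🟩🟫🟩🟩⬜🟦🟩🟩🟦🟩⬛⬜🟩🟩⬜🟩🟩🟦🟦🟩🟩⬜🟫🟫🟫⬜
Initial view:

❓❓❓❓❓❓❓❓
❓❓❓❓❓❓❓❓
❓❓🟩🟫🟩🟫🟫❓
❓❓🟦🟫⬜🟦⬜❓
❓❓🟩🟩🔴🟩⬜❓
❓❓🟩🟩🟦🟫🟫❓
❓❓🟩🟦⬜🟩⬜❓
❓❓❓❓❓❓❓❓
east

❓❓❓❓❓❓❓❓
❓❓❓❓❓❓❓❓
❓🟩🟫🟩🟫🟫⬜❓
❓🟦🟫⬜🟦⬜⬜❓
❓🟩🟩🟩🔴⬜🟫❓
❓🟩🟩🟦🟫🟫🟩❓
❓🟩🟦⬜🟩⬜🟦❓
❓❓❓❓❓❓❓❓

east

❓❓❓❓❓❓❓❓
❓❓❓❓❓❓❓❓
🟩🟫🟩🟫🟫⬜⬛❓
🟦🟫⬜🟦⬜⬜🟩❓
🟩🟩🟩🟩🔴🟫🟫❓
🟩🟩🟦🟫🟫🟩🟩❓
🟩🟦⬜🟩⬜🟦⬛❓
❓❓❓❓❓❓❓❓

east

❓❓❓❓❓❓❓❓
❓❓❓❓❓❓❓❓
🟫🟩🟫🟫⬜⬛🟩❓
🟫⬜🟦⬜⬜🟩🟩❓
🟩🟩🟩⬜🔴🟫🟫❓
🟩🟦🟫🟫🟩🟩🟫❓
🟦⬜🟩⬜🟦⬛⬜❓
❓❓❓❓❓❓❓❓

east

❓❓❓❓❓❓❓❓
❓❓❓❓❓❓❓❓
🟩🟫🟫⬜⬛🟩🟫❓
⬜🟦⬜⬜🟩🟩🟫❓
🟩🟩⬜🟫🔴🟫⬜❓
🟦🟫🟫🟩🟩🟫⬛❓
⬜🟩⬜🟦⬛⬜🟩❓
❓❓❓❓❓❓❓❓

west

❓❓❓❓❓❓❓❓
❓❓❓❓❓❓❓❓
🟫🟩🟫🟫⬜⬛🟩🟫
🟫⬜🟦⬜⬜🟩🟩🟫
🟩🟩🟩⬜🔴🟫🟫⬜
🟩🟦🟫🟫🟩🟩🟫⬛
🟦⬜🟩⬜🟦⬛⬜🟩
❓❓❓❓❓❓❓❓

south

❓❓❓❓❓❓❓❓
🟫🟩🟫🟫⬜⬛🟩🟫
🟫⬜🟦⬜⬜🟩🟩🟫
🟩🟩🟩⬜🟫🟫🟫⬜
🟩🟦🟫🟫🔴🟩🟫⬛
🟦⬜🟩⬜🟦⬛⬜🟩
❓❓🟩🟩🟩⬜🟫❓
❓❓❓❓❓❓❓❓

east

❓❓❓❓❓❓❓❓
🟩🟫🟫⬜⬛🟩🟫❓
⬜🟦⬜⬜🟩🟩🟫❓
🟩🟩⬜🟫🟫🟫⬜❓
🟦🟫🟫🟩🔴🟫⬛❓
⬜🟩⬜🟦⬛⬜🟩❓
❓🟩🟩🟩⬜🟫⬜❓
❓❓❓❓❓❓❓❓

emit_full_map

🟩🟫🟩🟫🟫⬜⬛🟩🟫
🟦🟫⬜🟦⬜⬜🟩🟩🟫
🟩🟩🟩🟩⬜🟫🟫🟫⬜
🟩🟩🟦🟫🟫🟩🔴🟫⬛
🟩🟦⬜🟩⬜🟦⬛⬜🟩
❓❓❓🟩🟩🟩⬜🟫⬜

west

❓❓❓❓❓❓❓❓
🟫🟩🟫🟫⬜⬛🟩🟫
🟫⬜🟦⬜⬜🟩🟩🟫
🟩🟩🟩⬜🟫🟫🟫⬜
🟩🟦🟫🟫🔴🟩🟫⬛
🟦⬜🟩⬜🟦⬛⬜🟩
❓❓🟩🟩🟩⬜🟫⬜
❓❓❓❓❓❓❓❓

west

❓❓❓❓❓❓❓❓
🟩🟫🟩🟫🟫⬜⬛🟩
🟦🟫⬜🟦⬜⬜🟩🟩
🟩🟩🟩🟩⬜🟫🟫🟫
🟩🟩🟦🟫🔴🟩🟩🟫
🟩🟦⬜🟩⬜🟦⬛⬜
❓❓🟩🟩🟩🟩⬜🟫
❓❓❓❓❓❓❓❓

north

❓❓❓❓❓❓❓❓
❓❓❓❓❓❓❓❓
🟩🟫🟩🟫🟫⬜⬛🟩
🟦🟫⬜🟦⬜⬜🟩🟩
🟩🟩🟩🟩🔴🟫🟫🟫
🟩🟩🟦🟫🟫🟩🟩🟫
🟩🟦⬜🟩⬜🟦⬛⬜
❓❓🟩🟩🟩🟩⬜🟫

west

❓❓❓❓❓❓❓❓
❓❓❓❓❓❓❓❓
❓🟩🟫🟩🟫🟫⬜⬛
❓🟦🟫⬜🟦⬜⬜🟩
❓🟩🟩🟩🔴⬜🟫🟫
❓🟩🟩🟦🟫🟫🟩🟩
❓🟩🟦⬜🟩⬜🟦⬛
❓❓❓🟩🟩🟩🟩⬜

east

❓❓❓❓❓❓❓❓
❓❓❓❓❓❓❓❓
🟩🟫🟩🟫🟫⬜⬛🟩
🟦🟫⬜🟦⬜⬜🟩🟩
🟩🟩🟩🟩🔴🟫🟫🟫
🟩🟩🟦🟫🟫🟩🟩🟫
🟩🟦⬜🟩⬜🟦⬛⬜
❓❓🟩🟩🟩🟩⬜🟫

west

❓❓❓❓❓❓❓❓
❓❓❓❓❓❓❓❓
❓🟩🟫🟩🟫🟫⬜⬛
❓🟦🟫⬜🟦⬜⬜🟩
❓🟩🟩🟩🔴⬜🟫🟫
❓🟩🟩🟦🟫🟫🟩🟩
❓🟩🟦⬜🟩⬜🟦⬛
❓❓❓🟩🟩🟩🟩⬜


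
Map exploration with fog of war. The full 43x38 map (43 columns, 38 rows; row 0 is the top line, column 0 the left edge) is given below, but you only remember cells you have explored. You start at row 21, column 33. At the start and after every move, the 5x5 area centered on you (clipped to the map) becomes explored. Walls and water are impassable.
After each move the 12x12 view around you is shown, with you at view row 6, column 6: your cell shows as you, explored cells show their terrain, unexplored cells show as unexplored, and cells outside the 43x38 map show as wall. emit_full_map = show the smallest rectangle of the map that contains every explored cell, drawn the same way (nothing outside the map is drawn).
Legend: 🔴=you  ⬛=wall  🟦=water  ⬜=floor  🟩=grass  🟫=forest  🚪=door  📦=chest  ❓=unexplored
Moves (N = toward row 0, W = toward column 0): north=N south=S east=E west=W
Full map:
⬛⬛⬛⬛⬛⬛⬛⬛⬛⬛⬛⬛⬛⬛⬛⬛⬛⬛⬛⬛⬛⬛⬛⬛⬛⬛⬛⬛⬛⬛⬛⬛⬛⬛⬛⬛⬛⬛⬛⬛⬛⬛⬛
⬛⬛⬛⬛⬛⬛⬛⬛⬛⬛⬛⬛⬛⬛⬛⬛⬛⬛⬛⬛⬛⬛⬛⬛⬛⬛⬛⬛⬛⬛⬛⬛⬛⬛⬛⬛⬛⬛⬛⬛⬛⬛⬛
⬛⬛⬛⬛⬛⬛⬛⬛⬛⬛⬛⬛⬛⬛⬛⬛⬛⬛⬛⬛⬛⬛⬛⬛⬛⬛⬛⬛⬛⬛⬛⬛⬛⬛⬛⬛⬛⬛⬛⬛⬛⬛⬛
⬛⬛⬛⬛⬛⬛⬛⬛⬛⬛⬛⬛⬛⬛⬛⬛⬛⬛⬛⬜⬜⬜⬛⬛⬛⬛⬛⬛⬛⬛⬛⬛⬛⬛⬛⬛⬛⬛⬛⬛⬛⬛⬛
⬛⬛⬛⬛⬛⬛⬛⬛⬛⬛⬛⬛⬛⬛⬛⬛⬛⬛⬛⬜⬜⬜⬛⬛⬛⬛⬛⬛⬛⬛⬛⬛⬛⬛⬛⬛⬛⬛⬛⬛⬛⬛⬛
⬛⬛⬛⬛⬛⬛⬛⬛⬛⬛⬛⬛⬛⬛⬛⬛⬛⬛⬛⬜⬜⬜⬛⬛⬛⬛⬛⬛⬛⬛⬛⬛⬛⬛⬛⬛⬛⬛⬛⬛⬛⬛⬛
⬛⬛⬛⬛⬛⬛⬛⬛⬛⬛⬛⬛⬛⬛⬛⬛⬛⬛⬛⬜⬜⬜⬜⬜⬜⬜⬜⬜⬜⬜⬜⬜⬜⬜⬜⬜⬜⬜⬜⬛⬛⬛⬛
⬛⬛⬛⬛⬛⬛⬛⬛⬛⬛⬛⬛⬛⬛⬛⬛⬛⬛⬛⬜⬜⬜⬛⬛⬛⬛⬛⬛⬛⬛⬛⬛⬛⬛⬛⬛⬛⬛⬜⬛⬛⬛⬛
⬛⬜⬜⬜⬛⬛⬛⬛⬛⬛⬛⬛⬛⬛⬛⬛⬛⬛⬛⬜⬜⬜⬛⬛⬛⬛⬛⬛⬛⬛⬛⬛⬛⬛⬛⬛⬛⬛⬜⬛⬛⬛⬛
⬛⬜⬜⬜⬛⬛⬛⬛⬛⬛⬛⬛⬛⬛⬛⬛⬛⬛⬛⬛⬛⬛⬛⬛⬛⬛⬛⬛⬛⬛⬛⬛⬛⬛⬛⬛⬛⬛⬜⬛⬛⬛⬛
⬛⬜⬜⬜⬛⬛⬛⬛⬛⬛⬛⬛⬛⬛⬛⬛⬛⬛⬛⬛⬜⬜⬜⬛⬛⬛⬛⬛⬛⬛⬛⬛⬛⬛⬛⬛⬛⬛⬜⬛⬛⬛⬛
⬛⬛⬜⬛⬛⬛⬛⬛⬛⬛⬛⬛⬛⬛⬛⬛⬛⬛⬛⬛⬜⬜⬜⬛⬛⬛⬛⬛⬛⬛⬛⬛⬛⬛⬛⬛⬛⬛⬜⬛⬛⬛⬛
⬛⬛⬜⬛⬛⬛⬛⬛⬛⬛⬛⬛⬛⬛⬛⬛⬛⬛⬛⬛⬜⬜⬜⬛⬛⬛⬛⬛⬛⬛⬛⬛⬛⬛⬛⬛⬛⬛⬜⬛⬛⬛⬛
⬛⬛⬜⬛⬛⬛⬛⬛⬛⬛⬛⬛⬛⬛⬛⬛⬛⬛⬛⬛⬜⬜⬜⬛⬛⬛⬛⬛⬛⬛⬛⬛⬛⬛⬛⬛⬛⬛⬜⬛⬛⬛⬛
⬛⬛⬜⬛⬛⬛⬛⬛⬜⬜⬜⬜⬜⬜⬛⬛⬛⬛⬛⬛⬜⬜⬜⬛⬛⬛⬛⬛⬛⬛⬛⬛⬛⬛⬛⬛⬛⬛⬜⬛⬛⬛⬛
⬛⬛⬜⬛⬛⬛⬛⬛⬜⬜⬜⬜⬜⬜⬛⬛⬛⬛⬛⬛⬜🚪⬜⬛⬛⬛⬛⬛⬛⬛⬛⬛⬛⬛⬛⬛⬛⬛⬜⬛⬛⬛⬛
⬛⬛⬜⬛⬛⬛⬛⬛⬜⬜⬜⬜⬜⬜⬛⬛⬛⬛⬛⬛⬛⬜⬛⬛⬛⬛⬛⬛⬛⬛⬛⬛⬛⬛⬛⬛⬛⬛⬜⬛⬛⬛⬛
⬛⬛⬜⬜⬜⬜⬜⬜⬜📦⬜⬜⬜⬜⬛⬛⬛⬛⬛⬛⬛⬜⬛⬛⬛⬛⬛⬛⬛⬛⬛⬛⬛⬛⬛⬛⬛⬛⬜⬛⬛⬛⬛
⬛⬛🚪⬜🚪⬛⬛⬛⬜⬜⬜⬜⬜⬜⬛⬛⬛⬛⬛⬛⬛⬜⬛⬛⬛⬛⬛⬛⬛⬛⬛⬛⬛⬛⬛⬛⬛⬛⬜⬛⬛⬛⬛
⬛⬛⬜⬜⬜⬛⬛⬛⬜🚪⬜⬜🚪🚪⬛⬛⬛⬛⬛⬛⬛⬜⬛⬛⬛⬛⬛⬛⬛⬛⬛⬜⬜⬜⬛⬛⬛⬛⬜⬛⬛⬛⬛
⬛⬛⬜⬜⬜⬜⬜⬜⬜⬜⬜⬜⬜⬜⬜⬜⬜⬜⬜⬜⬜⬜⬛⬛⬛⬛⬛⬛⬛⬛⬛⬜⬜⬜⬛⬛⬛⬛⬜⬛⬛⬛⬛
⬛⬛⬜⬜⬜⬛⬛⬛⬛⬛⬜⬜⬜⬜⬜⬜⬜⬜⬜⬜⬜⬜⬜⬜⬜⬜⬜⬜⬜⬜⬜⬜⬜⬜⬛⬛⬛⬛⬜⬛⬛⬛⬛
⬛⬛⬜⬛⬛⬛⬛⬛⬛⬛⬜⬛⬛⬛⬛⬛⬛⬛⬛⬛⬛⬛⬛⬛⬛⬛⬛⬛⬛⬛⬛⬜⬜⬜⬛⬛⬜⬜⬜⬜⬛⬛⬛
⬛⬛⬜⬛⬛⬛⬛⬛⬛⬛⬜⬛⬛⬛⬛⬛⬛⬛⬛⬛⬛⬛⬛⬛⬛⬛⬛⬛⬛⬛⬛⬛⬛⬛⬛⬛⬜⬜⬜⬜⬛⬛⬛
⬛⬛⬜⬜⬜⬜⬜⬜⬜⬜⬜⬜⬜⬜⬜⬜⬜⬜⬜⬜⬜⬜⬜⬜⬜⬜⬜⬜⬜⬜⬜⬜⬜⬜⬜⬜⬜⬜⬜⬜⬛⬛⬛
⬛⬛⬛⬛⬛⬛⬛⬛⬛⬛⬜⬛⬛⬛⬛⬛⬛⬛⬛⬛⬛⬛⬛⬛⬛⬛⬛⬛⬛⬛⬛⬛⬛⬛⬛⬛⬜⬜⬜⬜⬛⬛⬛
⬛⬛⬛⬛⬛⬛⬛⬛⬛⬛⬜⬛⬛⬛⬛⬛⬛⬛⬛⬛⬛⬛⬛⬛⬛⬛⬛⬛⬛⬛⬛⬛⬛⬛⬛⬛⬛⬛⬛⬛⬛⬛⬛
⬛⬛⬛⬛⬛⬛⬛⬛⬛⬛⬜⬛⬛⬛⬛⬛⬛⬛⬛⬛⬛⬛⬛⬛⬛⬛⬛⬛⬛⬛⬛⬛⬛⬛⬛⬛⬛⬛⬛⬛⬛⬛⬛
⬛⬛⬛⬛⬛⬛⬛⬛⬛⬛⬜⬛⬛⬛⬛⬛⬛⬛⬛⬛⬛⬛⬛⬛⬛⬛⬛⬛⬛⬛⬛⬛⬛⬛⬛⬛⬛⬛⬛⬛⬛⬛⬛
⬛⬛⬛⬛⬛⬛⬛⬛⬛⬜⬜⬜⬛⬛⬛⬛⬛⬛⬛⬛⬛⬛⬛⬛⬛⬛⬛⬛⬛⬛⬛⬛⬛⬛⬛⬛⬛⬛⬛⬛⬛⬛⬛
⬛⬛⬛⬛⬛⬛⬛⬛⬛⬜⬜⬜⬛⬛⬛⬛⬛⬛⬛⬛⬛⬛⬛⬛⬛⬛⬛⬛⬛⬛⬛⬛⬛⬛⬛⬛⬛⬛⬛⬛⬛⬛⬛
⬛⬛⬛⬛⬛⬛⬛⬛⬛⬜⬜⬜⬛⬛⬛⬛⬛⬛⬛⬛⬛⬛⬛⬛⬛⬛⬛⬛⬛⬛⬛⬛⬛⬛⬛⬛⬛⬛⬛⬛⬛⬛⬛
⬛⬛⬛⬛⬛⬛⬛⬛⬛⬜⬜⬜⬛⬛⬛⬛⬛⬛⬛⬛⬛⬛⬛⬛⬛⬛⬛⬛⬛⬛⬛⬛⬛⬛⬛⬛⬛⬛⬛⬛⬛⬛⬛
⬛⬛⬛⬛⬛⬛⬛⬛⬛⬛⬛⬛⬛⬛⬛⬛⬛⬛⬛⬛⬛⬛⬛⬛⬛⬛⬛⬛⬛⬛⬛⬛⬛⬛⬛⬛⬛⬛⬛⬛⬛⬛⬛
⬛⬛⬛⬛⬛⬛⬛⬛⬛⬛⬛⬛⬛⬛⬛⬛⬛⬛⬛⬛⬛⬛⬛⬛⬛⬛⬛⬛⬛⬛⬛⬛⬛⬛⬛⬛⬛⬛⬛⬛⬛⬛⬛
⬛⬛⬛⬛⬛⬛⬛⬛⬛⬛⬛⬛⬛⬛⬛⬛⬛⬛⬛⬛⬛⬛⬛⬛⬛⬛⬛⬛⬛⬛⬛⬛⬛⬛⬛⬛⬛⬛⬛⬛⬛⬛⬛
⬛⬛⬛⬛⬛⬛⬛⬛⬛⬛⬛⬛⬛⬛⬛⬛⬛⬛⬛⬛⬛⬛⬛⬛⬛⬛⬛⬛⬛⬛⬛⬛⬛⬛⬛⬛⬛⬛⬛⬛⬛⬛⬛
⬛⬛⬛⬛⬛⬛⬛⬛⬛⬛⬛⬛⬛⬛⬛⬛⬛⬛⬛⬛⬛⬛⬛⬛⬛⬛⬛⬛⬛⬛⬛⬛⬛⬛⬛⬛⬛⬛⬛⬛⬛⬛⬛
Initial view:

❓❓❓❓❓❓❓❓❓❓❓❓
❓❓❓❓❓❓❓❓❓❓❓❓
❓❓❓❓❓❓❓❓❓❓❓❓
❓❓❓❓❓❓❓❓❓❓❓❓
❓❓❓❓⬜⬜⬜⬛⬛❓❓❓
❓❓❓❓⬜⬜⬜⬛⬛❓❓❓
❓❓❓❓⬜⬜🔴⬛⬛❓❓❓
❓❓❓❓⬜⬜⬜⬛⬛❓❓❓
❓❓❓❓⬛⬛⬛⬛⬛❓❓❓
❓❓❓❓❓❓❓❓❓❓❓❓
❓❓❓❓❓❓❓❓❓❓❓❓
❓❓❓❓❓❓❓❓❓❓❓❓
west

❓❓❓❓❓❓❓❓❓❓❓❓
❓❓❓❓❓❓❓❓❓❓❓❓
❓❓❓❓❓❓❓❓❓❓❓❓
❓❓❓❓❓❓❓❓❓❓❓❓
❓❓❓❓⬛⬜⬜⬜⬛⬛❓❓
❓❓❓❓⬛⬜⬜⬜⬛⬛❓❓
❓❓❓❓⬜⬜🔴⬜⬛⬛❓❓
❓❓❓❓⬛⬜⬜⬜⬛⬛❓❓
❓❓❓❓⬛⬛⬛⬛⬛⬛❓❓
❓❓❓❓❓❓❓❓❓❓❓❓
❓❓❓❓❓❓❓❓❓❓❓❓
❓❓❓❓❓❓❓❓❓❓❓❓

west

❓❓❓❓❓❓❓❓❓❓❓❓
❓❓❓❓❓❓❓❓❓❓❓❓
❓❓❓❓❓❓❓❓❓❓❓❓
❓❓❓❓❓❓❓❓❓❓❓❓
❓❓❓❓⬛⬛⬜⬜⬜⬛⬛❓
❓❓❓❓⬛⬛⬜⬜⬜⬛⬛❓
❓❓❓❓⬜⬜🔴⬜⬜⬛⬛❓
❓❓❓❓⬛⬛⬜⬜⬜⬛⬛❓
❓❓❓❓⬛⬛⬛⬛⬛⬛⬛❓
❓❓❓❓❓❓❓❓❓❓❓❓
❓❓❓❓❓❓❓❓❓❓❓❓
❓❓❓❓❓❓❓❓❓❓❓❓

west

❓❓❓❓❓❓❓❓❓❓❓❓
❓❓❓❓❓❓❓❓❓❓❓❓
❓❓❓❓❓❓❓❓❓❓❓❓
❓❓❓❓❓❓❓❓❓❓❓❓
❓❓❓❓⬛⬛⬛⬜⬜⬜⬛⬛
❓❓❓❓⬛⬛⬛⬜⬜⬜⬛⬛
❓❓❓❓⬜⬜🔴⬜⬜⬜⬛⬛
❓❓❓❓⬛⬛⬛⬜⬜⬜⬛⬛
❓❓❓❓⬛⬛⬛⬛⬛⬛⬛⬛
❓❓❓❓❓❓❓❓❓❓❓❓
❓❓❓❓❓❓❓❓❓❓❓❓
❓❓❓❓❓❓❓❓❓❓❓❓

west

❓❓❓❓❓❓❓❓❓❓❓❓
❓❓❓❓❓❓❓❓❓❓❓❓
❓❓❓❓❓❓❓❓❓❓❓❓
❓❓❓❓❓❓❓❓❓❓❓❓
❓❓❓❓⬛⬛⬛⬛⬜⬜⬜⬛
❓❓❓❓⬛⬛⬛⬛⬜⬜⬜⬛
❓❓❓❓⬜⬜🔴⬜⬜⬜⬜⬛
❓❓❓❓⬛⬛⬛⬛⬜⬜⬜⬛
❓❓❓❓⬛⬛⬛⬛⬛⬛⬛⬛
❓❓❓❓❓❓❓❓❓❓❓❓
❓❓❓❓❓❓❓❓❓❓❓❓
❓❓❓❓❓❓❓❓❓❓❓❓

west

❓❓❓❓❓❓❓❓❓❓❓❓
❓❓❓❓❓❓❓❓❓❓❓❓
❓❓❓❓❓❓❓❓❓❓❓❓
❓❓❓❓❓❓❓❓❓❓❓❓
❓❓❓❓⬛⬛⬛⬛⬛⬜⬜⬜
❓❓❓❓⬛⬛⬛⬛⬛⬜⬜⬜
❓❓❓❓⬜⬜🔴⬜⬜⬜⬜⬜
❓❓❓❓⬛⬛⬛⬛⬛⬜⬜⬜
❓❓❓❓⬛⬛⬛⬛⬛⬛⬛⬛
❓❓❓❓❓❓❓❓❓❓❓❓
❓❓❓❓❓❓❓❓❓❓❓❓
❓❓❓❓❓❓❓❓❓❓❓❓

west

❓❓❓❓❓❓❓❓❓❓❓❓
❓❓❓❓❓❓❓❓❓❓❓❓
❓❓❓❓❓❓❓❓❓❓❓❓
❓❓❓❓❓❓❓❓❓❓❓❓
❓❓❓❓⬛⬛⬛⬛⬛⬛⬜⬜
❓❓❓❓⬛⬛⬛⬛⬛⬛⬜⬜
❓❓❓❓⬜⬜🔴⬜⬜⬜⬜⬜
❓❓❓❓⬛⬛⬛⬛⬛⬛⬜⬜
❓❓❓❓⬛⬛⬛⬛⬛⬛⬛⬛
❓❓❓❓❓❓❓❓❓❓❓❓
❓❓❓❓❓❓❓❓❓❓❓❓
❓❓❓❓❓❓❓❓❓❓❓❓

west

❓❓❓❓❓❓❓❓❓❓❓❓
❓❓❓❓❓❓❓❓❓❓❓❓
❓❓❓❓❓❓❓❓❓❓❓❓
❓❓❓❓❓❓❓❓❓❓❓❓
❓❓❓❓⬛⬛⬛⬛⬛⬛⬛⬜
❓❓❓❓⬛⬛⬛⬛⬛⬛⬛⬜
❓❓❓❓⬜⬜🔴⬜⬜⬜⬜⬜
❓❓❓❓⬛⬛⬛⬛⬛⬛⬛⬜
❓❓❓❓⬛⬛⬛⬛⬛⬛⬛⬛
❓❓❓❓❓❓❓❓❓❓❓❓
❓❓❓❓❓❓❓❓❓❓❓❓
❓❓❓❓❓❓❓❓❓❓❓❓

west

❓❓❓❓❓❓❓❓❓❓❓❓
❓❓❓❓❓❓❓❓❓❓❓❓
❓❓❓❓❓❓❓❓❓❓❓❓
❓❓❓❓❓❓❓❓❓❓❓❓
❓❓❓❓⬛⬛⬛⬛⬛⬛⬛⬛
❓❓❓❓⬛⬛⬛⬛⬛⬛⬛⬛
❓❓❓❓⬜⬜🔴⬜⬜⬜⬜⬜
❓❓❓❓⬛⬛⬛⬛⬛⬛⬛⬛
❓❓❓❓⬛⬛⬛⬛⬛⬛⬛⬛
❓❓❓❓❓❓❓❓❓❓❓❓
❓❓❓❓❓❓❓❓❓❓❓❓
❓❓❓❓❓❓❓❓❓❓❓❓

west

❓❓❓❓❓❓❓❓❓❓❓❓
❓❓❓❓❓❓❓❓❓❓❓❓
❓❓❓❓❓❓❓❓❓❓❓❓
❓❓❓❓❓❓❓❓❓❓❓❓
❓❓❓❓⬛⬛⬛⬛⬛⬛⬛⬛
❓❓❓❓⬛⬛⬛⬛⬛⬛⬛⬛
❓❓❓❓⬜⬜🔴⬜⬜⬜⬜⬜
❓❓❓❓⬛⬛⬛⬛⬛⬛⬛⬛
❓❓❓❓⬛⬛⬛⬛⬛⬛⬛⬛
❓❓❓❓❓❓❓❓❓❓❓❓
❓❓❓❓❓❓❓❓❓❓❓❓
❓❓❓❓❓❓❓❓❓❓❓❓

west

❓❓❓❓❓❓❓❓❓❓❓❓
❓❓❓❓❓❓❓❓❓❓❓❓
❓❓❓❓❓❓❓❓❓❓❓❓
❓❓❓❓❓❓❓❓❓❓❓❓
❓❓❓❓⬜⬛⬛⬛⬛⬛⬛⬛
❓❓❓❓⬜⬛⬛⬛⬛⬛⬛⬛
❓❓❓❓⬜⬜🔴⬜⬜⬜⬜⬜
❓❓❓❓⬛⬛⬛⬛⬛⬛⬛⬛
❓❓❓❓⬛⬛⬛⬛⬛⬛⬛⬛
❓❓❓❓❓❓❓❓❓❓❓❓
❓❓❓❓❓❓❓❓❓❓❓❓
❓❓❓❓❓❓❓❓❓❓❓❓

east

❓❓❓❓❓❓❓❓❓❓❓❓
❓❓❓❓❓❓❓❓❓❓❓❓
❓❓❓❓❓❓❓❓❓❓❓❓
❓❓❓❓❓❓❓❓❓❓❓❓
❓❓❓⬜⬛⬛⬛⬛⬛⬛⬛⬛
❓❓❓⬜⬛⬛⬛⬛⬛⬛⬛⬛
❓❓❓⬜⬜⬜🔴⬜⬜⬜⬜⬜
❓❓❓⬛⬛⬛⬛⬛⬛⬛⬛⬛
❓❓❓⬛⬛⬛⬛⬛⬛⬛⬛⬛
❓❓❓❓❓❓❓❓❓❓❓❓
❓❓❓❓❓❓❓❓❓❓❓❓
❓❓❓❓❓❓❓❓❓❓❓❓

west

❓❓❓❓❓❓❓❓❓❓❓❓
❓❓❓❓❓❓❓❓❓❓❓❓
❓❓❓❓❓❓❓❓❓❓❓❓
❓❓❓❓❓❓❓❓❓❓❓❓
❓❓❓❓⬜⬛⬛⬛⬛⬛⬛⬛
❓❓❓❓⬜⬛⬛⬛⬛⬛⬛⬛
❓❓❓❓⬜⬜🔴⬜⬜⬜⬜⬜
❓❓❓❓⬛⬛⬛⬛⬛⬛⬛⬛
❓❓❓❓⬛⬛⬛⬛⬛⬛⬛⬛
❓❓❓❓❓❓❓❓❓❓❓❓
❓❓❓❓❓❓❓❓❓❓❓❓
❓❓❓❓❓❓❓❓❓❓❓❓

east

❓❓❓❓❓❓❓❓❓❓❓❓
❓❓❓❓❓❓❓❓❓❓❓❓
❓❓❓❓❓❓❓❓❓❓❓❓
❓❓❓❓❓❓❓❓❓❓❓❓
❓❓❓⬜⬛⬛⬛⬛⬛⬛⬛⬛
❓❓❓⬜⬛⬛⬛⬛⬛⬛⬛⬛
❓❓❓⬜⬜⬜🔴⬜⬜⬜⬜⬜
❓❓❓⬛⬛⬛⬛⬛⬛⬛⬛⬛
❓❓❓⬛⬛⬛⬛⬛⬛⬛⬛⬛
❓❓❓❓❓❓❓❓❓❓❓❓
❓❓❓❓❓❓❓❓❓❓❓❓
❓❓❓❓❓❓❓❓❓❓❓❓

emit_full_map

⬜⬛⬛⬛⬛⬛⬛⬛⬛⬛⬜⬜⬜⬛⬛
⬜⬛⬛⬛⬛⬛⬛⬛⬛⬛⬜⬜⬜⬛⬛
⬜⬜⬜🔴⬜⬜⬜⬜⬜⬜⬜⬜⬜⬛⬛
⬛⬛⬛⬛⬛⬛⬛⬛⬛⬛⬜⬜⬜⬛⬛
⬛⬛⬛⬛⬛⬛⬛⬛⬛⬛⬛⬛⬛⬛⬛


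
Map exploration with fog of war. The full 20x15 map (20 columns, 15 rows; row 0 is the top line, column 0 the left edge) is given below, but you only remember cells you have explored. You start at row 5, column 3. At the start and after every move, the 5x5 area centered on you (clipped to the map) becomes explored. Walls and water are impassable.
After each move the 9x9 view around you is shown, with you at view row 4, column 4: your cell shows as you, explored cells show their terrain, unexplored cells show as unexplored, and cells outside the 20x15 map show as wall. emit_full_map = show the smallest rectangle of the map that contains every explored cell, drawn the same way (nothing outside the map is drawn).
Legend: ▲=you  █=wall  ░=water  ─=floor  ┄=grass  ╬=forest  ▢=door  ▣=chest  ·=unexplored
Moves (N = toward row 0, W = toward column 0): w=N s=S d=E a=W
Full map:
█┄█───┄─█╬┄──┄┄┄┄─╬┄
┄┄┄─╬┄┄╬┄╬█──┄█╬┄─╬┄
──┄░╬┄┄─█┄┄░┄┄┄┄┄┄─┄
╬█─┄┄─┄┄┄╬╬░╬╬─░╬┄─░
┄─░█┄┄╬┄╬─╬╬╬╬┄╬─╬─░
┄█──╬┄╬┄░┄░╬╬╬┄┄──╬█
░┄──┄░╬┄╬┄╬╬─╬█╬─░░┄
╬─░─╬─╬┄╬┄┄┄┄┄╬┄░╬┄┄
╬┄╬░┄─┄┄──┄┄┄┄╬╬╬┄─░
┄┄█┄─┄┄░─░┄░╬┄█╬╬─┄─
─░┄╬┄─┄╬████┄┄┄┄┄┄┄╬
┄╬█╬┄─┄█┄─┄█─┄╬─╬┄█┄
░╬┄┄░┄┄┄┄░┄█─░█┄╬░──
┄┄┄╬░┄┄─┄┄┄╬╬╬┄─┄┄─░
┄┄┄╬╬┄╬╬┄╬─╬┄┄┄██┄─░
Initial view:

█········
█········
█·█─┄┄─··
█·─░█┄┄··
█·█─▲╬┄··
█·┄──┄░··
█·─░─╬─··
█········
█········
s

█········
█·█─┄┄─··
█·─░█┄┄··
█·█──╬┄··
█·┄─▲┄░··
█·─░─╬─··
█·┄╬░┄─··
█········
█········

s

█·█─┄┄─··
█·─░█┄┄··
█·█──╬┄··
█·┄──┄░··
█·─░▲╬─··
█·┄╬░┄─··
█·┄█┄─┄··
█········
█········

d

·█─┄┄─···
·─░█┄┄···
·█──╬┄╬··
·┄──┄░╬··
·─░─▲─╬··
·┄╬░┄─┄··
·┄█┄─┄┄··
·········
·········

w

·········
·█─┄┄─···
·─░█┄┄╬··
·█──╬┄╬··
·┄──▲░╬··
·─░─╬─╬··
·┄╬░┄─┄··
·┄█┄─┄┄··
·········

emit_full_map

█─┄┄─·
─░█┄┄╬
█──╬┄╬
┄──▲░╬
─░─╬─╬
┄╬░┄─┄
┄█┄─┄┄

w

·········
·········
·█─┄┄─┄··
·─░█┄┄╬··
·█──▲┄╬··
·┄──┄░╬··
·─░─╬─╬··
·┄╬░┄─┄··
·┄█┄─┄┄··

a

█········
█········
█·█─┄┄─┄·
█·─░█┄┄╬·
█·█─▲╬┄╬·
█·┄──┄░╬·
█·─░─╬─╬·
█·┄╬░┄─┄·
█·┄█┄─┄┄·

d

·········
·········
·█─┄┄─┄··
·─░█┄┄╬··
·█──▲┄╬··
·┄──┄░╬··
·─░─╬─╬··
·┄╬░┄─┄··
·┄█┄─┄┄··

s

·········
·█─┄┄─┄··
·─░█┄┄╬··
·█──╬┄╬··
·┄──▲░╬··
·─░─╬─╬··
·┄╬░┄─┄··
·┄█┄─┄┄··
·········

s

·█─┄┄─┄··
·─░█┄┄╬··
·█──╬┄╬··
·┄──┄░╬··
·─░─▲─╬··
·┄╬░┄─┄··
·┄█┄─┄┄··
·········
·········

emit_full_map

█─┄┄─┄
─░█┄┄╬
█──╬┄╬
┄──┄░╬
─░─▲─╬
┄╬░┄─┄
┄█┄─┄┄

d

█─┄┄─┄···
─░█┄┄╬···
█──╬┄╬┄··
┄──┄░╬┄··
─░─╬▲╬┄··
┄╬░┄─┄┄··
┄█┄─┄┄░··
·········
·········

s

─░█┄┄╬···
█──╬┄╬┄··
┄──┄░╬┄··
─░─╬─╬┄··
┄╬░┄▲┄┄··
┄█┄─┄┄░··
··╬┄─┄╬··
·········
·········

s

█──╬┄╬┄··
┄──┄░╬┄··
─░─╬─╬┄··
┄╬░┄─┄┄··
┄█┄─▲┄░··
··╬┄─┄╬··
··╬┄─┄█··
·········
·········

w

─░█┄┄╬···
█──╬┄╬┄··
┄──┄░╬┄··
─░─╬─╬┄··
┄╬░┄▲┄┄··
┄█┄─┄┄░··
··╬┄─┄╬··
··╬┄─┄█··
·········

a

·─░█┄┄╬··
·█──╬┄╬┄·
·┄──┄░╬┄·
·─░─╬─╬┄·
·┄╬░▲─┄┄·
·┄█┄─┄┄░·
··┄╬┄─┄╬·
···╬┄─┄█·
·········

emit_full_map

█─┄┄─┄·
─░█┄┄╬·
█──╬┄╬┄
┄──┄░╬┄
─░─╬─╬┄
┄╬░▲─┄┄
┄█┄─┄┄░
·┄╬┄─┄╬
··╬┄─┄█


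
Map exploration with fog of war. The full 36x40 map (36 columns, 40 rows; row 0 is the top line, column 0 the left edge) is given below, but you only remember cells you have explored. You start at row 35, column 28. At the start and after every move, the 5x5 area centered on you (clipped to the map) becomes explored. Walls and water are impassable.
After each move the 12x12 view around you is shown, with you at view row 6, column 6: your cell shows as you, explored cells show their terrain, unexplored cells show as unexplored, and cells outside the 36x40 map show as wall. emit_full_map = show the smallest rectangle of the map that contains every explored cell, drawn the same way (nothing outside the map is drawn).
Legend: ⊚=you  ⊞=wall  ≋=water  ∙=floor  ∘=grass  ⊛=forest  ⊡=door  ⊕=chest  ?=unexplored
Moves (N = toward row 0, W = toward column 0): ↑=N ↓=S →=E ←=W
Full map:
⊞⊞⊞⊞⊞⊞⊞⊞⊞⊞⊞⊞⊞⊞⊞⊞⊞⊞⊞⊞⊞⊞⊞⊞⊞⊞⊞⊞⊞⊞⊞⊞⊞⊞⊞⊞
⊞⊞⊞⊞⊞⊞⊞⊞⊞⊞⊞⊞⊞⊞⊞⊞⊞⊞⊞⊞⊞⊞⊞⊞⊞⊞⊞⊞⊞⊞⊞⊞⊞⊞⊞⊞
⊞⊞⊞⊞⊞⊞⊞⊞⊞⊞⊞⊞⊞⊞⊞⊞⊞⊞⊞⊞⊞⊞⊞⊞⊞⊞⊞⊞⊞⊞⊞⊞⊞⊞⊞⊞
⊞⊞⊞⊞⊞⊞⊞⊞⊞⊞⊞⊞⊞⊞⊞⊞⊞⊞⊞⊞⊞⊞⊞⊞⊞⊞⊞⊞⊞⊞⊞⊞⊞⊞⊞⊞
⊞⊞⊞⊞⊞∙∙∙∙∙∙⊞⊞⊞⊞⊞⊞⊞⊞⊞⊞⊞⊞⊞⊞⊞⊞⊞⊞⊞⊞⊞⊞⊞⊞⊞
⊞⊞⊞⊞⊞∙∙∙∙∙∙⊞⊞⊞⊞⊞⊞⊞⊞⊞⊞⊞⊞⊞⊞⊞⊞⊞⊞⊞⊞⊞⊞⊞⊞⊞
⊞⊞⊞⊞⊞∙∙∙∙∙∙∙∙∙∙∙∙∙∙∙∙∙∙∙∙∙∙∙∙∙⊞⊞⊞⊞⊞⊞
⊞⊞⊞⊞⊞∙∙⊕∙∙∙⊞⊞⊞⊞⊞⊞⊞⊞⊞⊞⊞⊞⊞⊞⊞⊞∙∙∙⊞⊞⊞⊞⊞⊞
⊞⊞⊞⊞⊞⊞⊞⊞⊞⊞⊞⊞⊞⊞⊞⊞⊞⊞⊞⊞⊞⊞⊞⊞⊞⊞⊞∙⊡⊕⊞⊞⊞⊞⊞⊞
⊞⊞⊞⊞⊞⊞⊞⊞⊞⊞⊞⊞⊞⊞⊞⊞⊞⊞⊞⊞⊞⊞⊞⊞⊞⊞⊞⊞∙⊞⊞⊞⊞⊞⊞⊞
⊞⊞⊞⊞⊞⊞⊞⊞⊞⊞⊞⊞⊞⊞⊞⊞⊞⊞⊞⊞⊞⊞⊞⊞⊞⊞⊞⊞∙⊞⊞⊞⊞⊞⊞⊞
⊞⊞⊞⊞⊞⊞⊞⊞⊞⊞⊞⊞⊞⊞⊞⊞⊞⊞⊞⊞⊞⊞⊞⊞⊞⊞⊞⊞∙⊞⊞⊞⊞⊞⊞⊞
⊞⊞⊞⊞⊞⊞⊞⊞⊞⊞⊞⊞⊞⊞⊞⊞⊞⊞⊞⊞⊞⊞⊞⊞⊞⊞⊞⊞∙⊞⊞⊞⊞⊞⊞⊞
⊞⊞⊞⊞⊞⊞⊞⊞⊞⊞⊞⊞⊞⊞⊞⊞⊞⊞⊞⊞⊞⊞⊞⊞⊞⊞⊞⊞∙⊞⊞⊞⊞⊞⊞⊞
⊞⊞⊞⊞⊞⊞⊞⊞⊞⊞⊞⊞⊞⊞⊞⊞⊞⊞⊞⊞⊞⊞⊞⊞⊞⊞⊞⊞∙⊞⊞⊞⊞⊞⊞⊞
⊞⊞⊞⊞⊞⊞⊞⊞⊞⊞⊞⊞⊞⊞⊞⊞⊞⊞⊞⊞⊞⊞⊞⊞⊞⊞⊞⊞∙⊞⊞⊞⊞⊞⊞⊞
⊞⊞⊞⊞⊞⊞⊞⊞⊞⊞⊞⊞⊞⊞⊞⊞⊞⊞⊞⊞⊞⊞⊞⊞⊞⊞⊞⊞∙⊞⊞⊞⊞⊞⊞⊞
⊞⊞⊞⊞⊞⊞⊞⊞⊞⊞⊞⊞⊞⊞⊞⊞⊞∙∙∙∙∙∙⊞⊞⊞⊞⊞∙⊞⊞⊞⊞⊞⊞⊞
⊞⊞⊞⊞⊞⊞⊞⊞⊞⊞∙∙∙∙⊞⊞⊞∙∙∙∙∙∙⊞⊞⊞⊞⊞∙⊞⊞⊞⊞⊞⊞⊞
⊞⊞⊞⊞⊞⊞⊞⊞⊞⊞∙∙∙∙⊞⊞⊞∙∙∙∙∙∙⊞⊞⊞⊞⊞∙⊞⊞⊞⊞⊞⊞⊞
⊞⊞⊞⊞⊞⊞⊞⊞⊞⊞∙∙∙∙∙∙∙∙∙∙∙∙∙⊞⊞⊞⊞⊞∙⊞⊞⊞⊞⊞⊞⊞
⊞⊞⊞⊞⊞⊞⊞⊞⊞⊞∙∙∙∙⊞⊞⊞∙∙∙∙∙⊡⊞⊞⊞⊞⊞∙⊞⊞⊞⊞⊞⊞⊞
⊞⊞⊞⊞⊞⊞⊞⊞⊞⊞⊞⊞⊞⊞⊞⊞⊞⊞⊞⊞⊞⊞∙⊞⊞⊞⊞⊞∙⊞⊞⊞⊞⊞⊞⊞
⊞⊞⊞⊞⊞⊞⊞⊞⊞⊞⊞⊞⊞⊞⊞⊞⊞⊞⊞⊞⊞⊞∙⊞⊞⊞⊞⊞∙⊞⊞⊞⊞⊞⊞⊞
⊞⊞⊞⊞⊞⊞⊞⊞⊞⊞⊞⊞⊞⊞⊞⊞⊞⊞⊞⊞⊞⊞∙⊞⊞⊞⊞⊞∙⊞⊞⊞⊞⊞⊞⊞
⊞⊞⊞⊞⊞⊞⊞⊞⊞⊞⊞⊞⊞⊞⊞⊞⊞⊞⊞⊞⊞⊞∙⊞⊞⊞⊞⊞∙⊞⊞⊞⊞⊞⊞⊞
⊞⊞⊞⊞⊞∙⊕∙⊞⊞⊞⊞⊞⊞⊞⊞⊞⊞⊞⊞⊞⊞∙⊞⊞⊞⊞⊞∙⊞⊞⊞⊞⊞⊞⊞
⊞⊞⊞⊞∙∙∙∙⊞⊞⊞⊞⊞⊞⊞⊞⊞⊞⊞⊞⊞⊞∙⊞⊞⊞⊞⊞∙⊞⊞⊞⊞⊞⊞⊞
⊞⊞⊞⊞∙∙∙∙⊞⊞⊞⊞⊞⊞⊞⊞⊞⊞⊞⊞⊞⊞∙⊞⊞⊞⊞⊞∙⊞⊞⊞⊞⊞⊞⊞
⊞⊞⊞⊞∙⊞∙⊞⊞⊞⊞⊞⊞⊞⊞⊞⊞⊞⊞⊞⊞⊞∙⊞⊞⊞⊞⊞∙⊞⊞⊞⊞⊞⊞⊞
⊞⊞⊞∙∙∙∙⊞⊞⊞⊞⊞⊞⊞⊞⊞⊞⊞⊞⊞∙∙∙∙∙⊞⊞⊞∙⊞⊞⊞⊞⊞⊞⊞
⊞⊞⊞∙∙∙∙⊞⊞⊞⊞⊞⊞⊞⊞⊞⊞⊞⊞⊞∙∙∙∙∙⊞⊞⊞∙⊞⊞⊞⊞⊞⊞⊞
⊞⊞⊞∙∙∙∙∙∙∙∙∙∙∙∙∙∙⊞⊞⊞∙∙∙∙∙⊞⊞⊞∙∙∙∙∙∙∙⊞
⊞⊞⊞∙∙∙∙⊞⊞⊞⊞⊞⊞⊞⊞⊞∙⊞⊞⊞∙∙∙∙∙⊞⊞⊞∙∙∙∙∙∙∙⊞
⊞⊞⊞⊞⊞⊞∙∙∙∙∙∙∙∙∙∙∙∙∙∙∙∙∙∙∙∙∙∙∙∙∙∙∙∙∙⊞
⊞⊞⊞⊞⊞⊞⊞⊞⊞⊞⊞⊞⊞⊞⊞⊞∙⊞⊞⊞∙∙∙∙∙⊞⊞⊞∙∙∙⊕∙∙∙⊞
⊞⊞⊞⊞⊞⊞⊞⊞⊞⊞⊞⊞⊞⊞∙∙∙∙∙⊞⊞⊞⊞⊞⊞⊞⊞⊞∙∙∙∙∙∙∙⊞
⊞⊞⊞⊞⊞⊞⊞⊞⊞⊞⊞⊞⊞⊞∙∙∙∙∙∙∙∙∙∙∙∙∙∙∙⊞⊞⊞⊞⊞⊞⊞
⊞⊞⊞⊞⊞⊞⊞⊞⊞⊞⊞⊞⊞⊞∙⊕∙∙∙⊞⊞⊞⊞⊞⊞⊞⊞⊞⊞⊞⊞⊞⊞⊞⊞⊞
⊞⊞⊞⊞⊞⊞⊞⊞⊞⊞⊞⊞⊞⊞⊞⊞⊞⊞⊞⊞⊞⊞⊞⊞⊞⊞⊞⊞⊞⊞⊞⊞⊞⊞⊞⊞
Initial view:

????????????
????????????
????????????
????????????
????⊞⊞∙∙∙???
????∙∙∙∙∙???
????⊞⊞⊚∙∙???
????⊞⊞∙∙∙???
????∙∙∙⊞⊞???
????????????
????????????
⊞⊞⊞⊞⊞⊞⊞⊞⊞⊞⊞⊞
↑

????????????
????????????
????????????
????????????
????⊞⊞∙∙∙???
????⊞⊞∙∙∙???
????∙∙⊚∙∙???
????⊞⊞∙∙∙???
????⊞⊞∙∙∙???
????∙∙∙⊞⊞???
????????????
????????????

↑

????????????
????????????
????????????
????????????
????⊞⊞∙⊞⊞???
????⊞⊞∙∙∙???
????⊞⊞⊚∙∙???
????∙∙∙∙∙???
????⊞⊞∙∙∙???
????⊞⊞∙∙∙???
????∙∙∙⊞⊞???
????????????

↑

????????????
????????????
????????????
????????????
????⊞⊞∙⊞⊞???
????⊞⊞∙⊞⊞???
????⊞⊞⊚∙∙???
????⊞⊞∙∙∙???
????∙∙∙∙∙???
????⊞⊞∙∙∙???
????⊞⊞∙∙∙???
????∙∙∙⊞⊞???

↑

????????????
????????????
????????????
????????????
????⊞⊞∙⊞⊞???
????⊞⊞∙⊞⊞???
????⊞⊞⊚⊞⊞???
????⊞⊞∙∙∙???
????⊞⊞∙∙∙???
????∙∙∙∙∙???
????⊞⊞∙∙∙???
????⊞⊞∙∙∙???

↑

????????????
????????????
????????????
????????????
????⊞⊞∙⊞⊞???
????⊞⊞∙⊞⊞???
????⊞⊞⊚⊞⊞???
????⊞⊞∙⊞⊞???
????⊞⊞∙∙∙???
????⊞⊞∙∙∙???
????∙∙∙∙∙???
????⊞⊞∙∙∙???

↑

????????????
????????????
????????????
????????????
????⊞⊞∙⊞⊞???
????⊞⊞∙⊞⊞???
????⊞⊞⊚⊞⊞???
????⊞⊞∙⊞⊞???
????⊞⊞∙⊞⊞???
????⊞⊞∙∙∙???
????⊞⊞∙∙∙???
????∙∙∙∙∙???

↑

????????????
????????????
????????????
????????????
????⊞⊞∙⊞⊞???
????⊞⊞∙⊞⊞???
????⊞⊞⊚⊞⊞???
????⊞⊞∙⊞⊞???
????⊞⊞∙⊞⊞???
????⊞⊞∙⊞⊞???
????⊞⊞∙∙∙???
????⊞⊞∙∙∙???

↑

????????????
????????????
????????????
????????????
????⊞⊞∙⊞⊞???
????⊞⊞∙⊞⊞???
????⊞⊞⊚⊞⊞???
????⊞⊞∙⊞⊞???
????⊞⊞∙⊞⊞???
????⊞⊞∙⊞⊞???
????⊞⊞∙⊞⊞???
????⊞⊞∙∙∙???

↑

????????????
????????????
????????????
????????????
????⊞⊞∙⊞⊞???
????⊞⊞∙⊞⊞???
????⊞⊞⊚⊞⊞???
????⊞⊞∙⊞⊞???
????⊞⊞∙⊞⊞???
????⊞⊞∙⊞⊞???
????⊞⊞∙⊞⊞???
????⊞⊞∙⊞⊞???

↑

????????????
????????????
????????????
????????????
????⊞⊞∙⊞⊞???
????⊞⊞∙⊞⊞???
????⊞⊞⊚⊞⊞???
????⊞⊞∙⊞⊞???
????⊞⊞∙⊞⊞???
????⊞⊞∙⊞⊞???
????⊞⊞∙⊞⊞???
????⊞⊞∙⊞⊞???


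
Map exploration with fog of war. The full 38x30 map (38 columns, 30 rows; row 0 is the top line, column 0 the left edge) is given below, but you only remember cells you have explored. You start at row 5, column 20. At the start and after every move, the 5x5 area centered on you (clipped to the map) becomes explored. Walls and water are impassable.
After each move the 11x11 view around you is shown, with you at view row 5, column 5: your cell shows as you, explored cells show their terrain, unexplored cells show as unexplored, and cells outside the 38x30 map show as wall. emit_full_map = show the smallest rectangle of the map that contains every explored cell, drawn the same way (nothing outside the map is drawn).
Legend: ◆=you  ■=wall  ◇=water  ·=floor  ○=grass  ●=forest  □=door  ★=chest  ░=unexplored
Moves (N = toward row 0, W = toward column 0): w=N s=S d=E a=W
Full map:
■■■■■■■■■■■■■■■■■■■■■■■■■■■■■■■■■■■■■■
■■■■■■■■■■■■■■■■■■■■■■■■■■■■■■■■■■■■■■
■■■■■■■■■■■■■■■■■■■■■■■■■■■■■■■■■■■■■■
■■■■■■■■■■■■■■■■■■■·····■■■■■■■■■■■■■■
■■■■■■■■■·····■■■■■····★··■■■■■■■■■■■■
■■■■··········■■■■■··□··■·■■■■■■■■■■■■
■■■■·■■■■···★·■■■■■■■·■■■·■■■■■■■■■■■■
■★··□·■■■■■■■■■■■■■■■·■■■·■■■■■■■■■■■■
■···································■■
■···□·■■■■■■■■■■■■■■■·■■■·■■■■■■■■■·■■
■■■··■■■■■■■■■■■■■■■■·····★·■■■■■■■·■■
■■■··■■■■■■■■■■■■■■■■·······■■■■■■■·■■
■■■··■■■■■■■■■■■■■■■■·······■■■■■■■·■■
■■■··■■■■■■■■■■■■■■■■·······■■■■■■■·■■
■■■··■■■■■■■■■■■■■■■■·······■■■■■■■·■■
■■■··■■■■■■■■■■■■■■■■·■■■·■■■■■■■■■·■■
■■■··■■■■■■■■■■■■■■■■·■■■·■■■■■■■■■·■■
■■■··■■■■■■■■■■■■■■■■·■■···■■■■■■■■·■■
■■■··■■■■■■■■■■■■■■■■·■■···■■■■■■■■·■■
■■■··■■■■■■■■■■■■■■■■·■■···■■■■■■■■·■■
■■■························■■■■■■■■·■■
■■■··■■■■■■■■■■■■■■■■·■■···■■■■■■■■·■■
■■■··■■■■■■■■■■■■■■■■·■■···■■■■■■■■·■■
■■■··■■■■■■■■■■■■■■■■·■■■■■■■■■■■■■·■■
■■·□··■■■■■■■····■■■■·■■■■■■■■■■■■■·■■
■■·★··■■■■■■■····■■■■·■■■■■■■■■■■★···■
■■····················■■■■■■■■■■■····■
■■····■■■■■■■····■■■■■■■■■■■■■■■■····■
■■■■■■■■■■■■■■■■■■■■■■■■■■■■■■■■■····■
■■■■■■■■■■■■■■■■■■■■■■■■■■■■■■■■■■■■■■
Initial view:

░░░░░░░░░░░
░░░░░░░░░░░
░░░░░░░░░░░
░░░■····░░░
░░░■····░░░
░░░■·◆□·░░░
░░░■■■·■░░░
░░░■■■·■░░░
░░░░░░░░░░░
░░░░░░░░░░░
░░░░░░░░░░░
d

░░░░░░░░░░░
░░░░░░░░░░░
░░░░░░░░░░░
░░■·····░░░
░░■····★░░░
░░■··◆··░░░
░░■■■·■■░░░
░░■■■·■■░░░
░░░░░░░░░░░
░░░░░░░░░░░
░░░░░░░░░░░

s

░░░░░░░░░░░
░░░░░░░░░░░
░░■·····░░░
░░■····★░░░
░░■··□··░░░
░░■■■◆■■░░░
░░■■■·■■░░░
░░░·····░░░
░░░░░░░░░░░
░░░░░░░░░░░
░░░░░░░░░░░

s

░░░░░░░░░░░
░░■·····░░░
░░■····★░░░
░░■··□··░░░
░░■■■·■■░░░
░░■■■◆■■░░░
░░░·····░░░
░░░■■·■■░░░
░░░░░░░░░░░
░░░░░░░░░░░
░░░░░░░░░░░

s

░░■·····░░░
░░■····★░░░
░░■··□··░░░
░░■■■·■■░░░
░░■■■·■■░░░
░░░··◆··░░░
░░░■■·■■░░░
░░░■■···░░░
░░░░░░░░░░░
░░░░░░░░░░░
░░░░░░░░░░░

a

░░░■·····░░
░░░■····★░░
░░░■··□··░░
░░░■■■·■■░░
░░░■■■·■■░░
░░░··◆···░░
░░░■■■·■■░░
░░░■■■···░░
░░░░░░░░░░░
░░░░░░░░░░░
░░░░░░░░░░░

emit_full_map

■·····
■····★
■··□··
■■■·■■
■■■·■■
··◆···
■■■·■■
■■■···

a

░░░░■·····░
░░░░■····★░
░░░░■··□··░
░░░■■■■·■■░
░░░■■■■·■■░
░░░··◆····░
░░░■■■■·■■░
░░░■■■■···░
░░░░░░░░░░░
░░░░░░░░░░░
░░░░░░░░░░░

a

░░░░░■·····
░░░░░■····★
░░░░░■··□··
░░░■■■■■·■■
░░░■■■■■·■■
░░░··◆·····
░░░■■■■■·■■
░░░■■■■■···
░░░░░░░░░░░
░░░░░░░░░░░
░░░░░░░░░░░

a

░░░░░░■····
░░░░░░■····
░░░░░░■··□·
░░░■■■■■■·■
░░░■■■■■■·■
░░░··◆·····
░░░■■■■■■·■
░░░■■■■■■··
░░░░░░░░░░░
░░░░░░░░░░░
░░░░░░░░░░░

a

░░░░░░░■···
░░░░░░░■···
░░░░░░░■··□
░░░■■■■■■■·
░░░■■■■■■■·
░░░··◆·····
░░░■■■■■■■·
░░░■■■■■■■·
░░░░░░░░░░░
░░░░░░░░░░░
░░░░░░░░░░░

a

░░░░░░░░■··
░░░░░░░░■··
░░░░░░░░■··
░░░·■■■■■■■
░░░■■■■■■■■
░░░··◆·····
░░░■■■■■■■■
░░░■■■■■■■■
░░░░░░░░░░░
░░░░░░░░░░░
░░░░░░░░░░░

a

░░░░░░░░░■·
░░░░░░░░░■·
░░░░░░░░░■·
░░░★·■■■■■■
░░░■■■■■■■■
░░░··◆·····
░░░■■■■■■■■
░░░■■■■■■■■
░░░░░░░░░░░
░░░░░░░░░░░
░░░░░░░░░░░

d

░░░░░░░░■··
░░░░░░░░■··
░░░░░░░░■··
░░★·■■■■■■■
░░■■■■■■■■■
░░···◆·····
░░■■■■■■■■■
░░■■■■■■■■■
░░░░░░░░░░░
░░░░░░░░░░░
░░░░░░░░░░░

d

░░░░░░░■···
░░░░░░░■···
░░░░░░░■··□
░★·■■■■■■■·
░■■■■■■■■■·
░····◆·····
░■■■■■■■■■·
░■■■■■■■■■·
░░░░░░░░░░░
░░░░░░░░░░░
░░░░░░░░░░░

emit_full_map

░░░░░░■·····
░░░░░░■····★
░░░░░░■··□··
★·■■■■■■■·■■
■■■■■■■■■·■■
····◆·······
■■■■■■■■■·■■
■■■■■■■■■···

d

░░░░░░■····
░░░░░░■····
░░░░░░■··□·
★·■■■■■■■·■
■■■■■■■■■·■
·····◆·····
■■■■■■■■■·■
■■■■■■■■■··
░░░░░░░░░░░
░░░░░░░░░░░
░░░░░░░░░░░

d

░░░░░■·····
░░░░░■····★
░░░░░■··□··
·■■■■■■■·■■
■■■■■■■■·■■
·····◆·····
■■■■■■■■·■■
■■■■■■■■···
░░░░░░░░░░░
░░░░░░░░░░░
░░░░░░░░░░░

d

░░░░■·····░
░░░░■····★░
░░░░■··□··░
■■■■■■■·■■░
■■■■■■■·■■░
·····◆····░
■■■■■■■·■■░
■■■■■■■···░
░░░░░░░░░░░
░░░░░░░░░░░
░░░░░░░░░░░

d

░░░■·····░░
░░░■····★░░
░░░■··□··░░
■■■■■■·■■░░
■■■■■■·■■░░
·····◆···░░
■■■■■■·■■░░
■■■■■■···░░
░░░░░░░░░░░
░░░░░░░░░░░
░░░░░░░░░░░

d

░░■·····░░░
░░■····★░░░
░░■··□··░░░
■■■■■·■■░░░
■■■■■·■■░░░
·····◆··░░░
■■■■■·■■░░░
■■■■■···░░░
░░░░░░░░░░░
░░░░░░░░░░░
░░░░░░░░░░░

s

░░■····★░░░
░░■··□··░░░
■■■■■·■■░░░
■■■■■·■■░░░
········░░░
■■■■■◆■■░░░
■■■■■···░░░
░░░■■···░░░
░░░░░░░░░░░
░░░░░░░░░░░
░░░░░░░░░░░

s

░░■··□··░░░
■■■■■·■■░░░
■■■■■·■■░░░
········░░░
■■■■■·■■░░░
■■■■■◆··░░░
░░░■■···░░░
░░░■■···░░░
░░░░░░░░░░░
░░░░░░░░░░░
░░░░░░░░░░░

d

░■··□··░░░░
■■■■·■■░░░░
■■■■·■■░░░░
········░░░
■■■■·■■■░░░
■■■■·◆··░░░
░░■■····░░░
░░■■····░░░
░░░░░░░░░░░
░░░░░░░░░░░
░░░░░░░░░░░

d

■··□··░░░░░
■■■·■■░░░░░
■■■·■■░░░░░
········░░░
■■■·■■■·░░░
■■■··◆··░░░
░■■·····░░░
░■■·····░░░
░░░░░░░░░░░
░░░░░░░░░░░
░░░░░░░░░░░

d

··□··░░░░░░
■■·■■░░░░░░
■■·■■░░░░░░
········░░░
■■·■■■·■░░░
■■···◆·★░░░
■■······░░░
■■······░░░
░░░░░░░░░░░
░░░░░░░░░░░
░░░░░░░░░░░

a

■··□··░░░░░
■■■·■■░░░░░
■■■·■■░░░░░
·········░░
■■■·■■■·■░░
■■■··◆··★░░
░■■······░░
░■■······░░
░░░░░░░░░░░
░░░░░░░░░░░
░░░░░░░░░░░

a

░■··□··░░░░
■■■■·■■░░░░
■■■■·■■░░░░
··········░
■■■■·■■■·■░
■■■■·◆···★░
░░■■······░
░░■■······░
░░░░░░░░░░░
░░░░░░░░░░░
░░░░░░░░░░░

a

░░■··□··░░░
■■■■■·■■░░░
■■■■■·■■░░░
···········
■■■■■·■■■·■
■■■■■◆····★
░░░■■······
░░░■■······
░░░░░░░░░░░
░░░░░░░░░░░
░░░░░░░░░░░

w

░░■····★░░░
░░■··□··░░░
■■■■■·■■░░░
■■■■■·■■░░░
···········
■■■■■◆■■■·■
■■■■■·····★
░░░■■······
░░░■■······
░░░░░░░░░░░
░░░░░░░░░░░

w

░░■·····░░░
░░■····★░░░
░░■··□··░░░
■■■■■·■■░░░
■■■■■·■■░░░
·····◆·····
■■■■■·■■■·■
■■■■■·····★
░░░■■······
░░░■■······
░░░░░░░░░░░

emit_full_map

░░░░░░■·····░░░
░░░░░░■····★░░░
░░░░░░■··□··░░░
★·■■■■■■■·■■░░░
■■■■■■■■■·■■░░░
·········◆·····
■■■■■■■■■·■■■·■
■■■■■■■■■·····★
░░░░░░░■■······
░░░░░░░■■······
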